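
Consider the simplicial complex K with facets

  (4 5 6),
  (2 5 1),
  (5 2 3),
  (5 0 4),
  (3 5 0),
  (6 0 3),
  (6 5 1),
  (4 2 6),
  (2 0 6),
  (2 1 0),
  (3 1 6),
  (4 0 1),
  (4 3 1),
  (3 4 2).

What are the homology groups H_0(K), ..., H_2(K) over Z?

Order the vertices as 0 < 1 < 2 < 3 < 4 < 5 < 6. Listing each simplex with vertices in this order, K has dimension 2 with simplices:

  0-simplices (7): [0], [1], [2], [3], [4], [5], [6]
  1-simplices (21): [0,1], [0,2], [0,3], [0,4], [0,5], [0,6], [1,2], [1,3], [1,4], [1,5], [1,6], [2,3], [2,4], [2,5], [2,6], [3,4], [3,5], [3,6], [4,5], [4,6], [5,6]
  2-simplices (14): [0,1,2], [0,1,4], [0,2,6], [0,3,5], [0,3,6], [0,4,5], [1,2,5], [1,3,4], [1,3,6], [1,5,6], [2,3,4], [2,3,5], [2,4,6], [4,5,6]

giving chain groups C_0 ≅ Z^7, C_1 ≅ Z^21, C_2 ≅ Z^14.

Boundary ∂_1: C_1 → C_0 sends each edge [p,q] (with p < q) to q − p.
This gives a 7×21 integer matrix of rank 6; reducing to Smith normal form yields diagonal entries (1,1,1,1,1,1).

∂_2: C_2 → C_1 maps a triangle to the signed sum of its edges. For instance
  ∂[1,3,6] = [3,6] − [1,6] + [1,3],
  ∂[2,4,6] = [4,6] − [2,6] + [2,4].
This gives a 21×14 integer matrix of rank 13; reducing to Smith normal form yields diagonal entries (1,1,1,1,1,1,1,1,1,1,1,1,1).

Reading off H_k = ker ∂_k / im ∂_{k+1}:

  H_0: rank C_0 − rank ∂_1 = 7 − 6 = 1, and the invariant factors of ∂_1 are all 1, so H_0 ≅ Z.
  H_1: rank ker ∂_1 − rank ∂_2 = (21 − 6) − 13 = 2, and the invariant factors of ∂_2 are all 1, so H_1 ≅ Z^2.
  H_2: rank ker ∂_2 − rank ∂_3 = (14 − 13) − 0 = 1, and there is no ∂_3, so H_2 ≅ Z.

H_0 = Z,  H_1 = Z^2,  H_2 = Z.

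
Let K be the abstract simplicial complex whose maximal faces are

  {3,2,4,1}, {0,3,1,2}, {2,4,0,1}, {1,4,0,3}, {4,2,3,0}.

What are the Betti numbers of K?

b_0 = 1, b_1 = 0, b_2 = 0, b_3 = 1.

Fix the vertex order 0 < 1 < 2 < 3 < 4 and write every simplex with vertices in increasing order. Then dim K = 3 and the simplices of K are:

  0-simplices (5): [0], [1], [2], [3], [4]
  1-simplices (10): [0,1], [0,2], [0,3], [0,4], [1,2], [1,3], [1,4], [2,3], [2,4], [3,4]
  2-simplices (10): [0,1,2], [0,1,3], [0,1,4], [0,2,3], [0,2,4], [0,3,4], [1,2,3], [1,2,4], [1,3,4], [2,3,4]
  3-simplices (5): [0,1,2,3], [0,1,2,4], [0,1,3,4], [0,2,3,4], [1,2,3,4]

giving chain groups C_0 ≅ Z^5, C_1 ≅ Z^10, C_2 ≅ Z^10, C_3 ≅ Z^5.

∂_1: C_1 → C_0 sends each edge [p,q] (with p < q) to q − p. For instance
  ∂[2,4] = [4] − [2].
The 5×10 boundary matrix has rank 4 and Smith normal form diag(1,1,1,1).

∂_2: C_2 → C_1 sends each 2-simplex [p,q,r] to [q,r] − [p,r] + [p,q]. For instance
  ∂[0,1,3] = [1,3] − [0,3] + [0,1],
  ∂[0,1,2] = [1,2] − [0,2] + [0,1].
The resulting 10×10 matrix has rank 6, and its Smith normal form has invariant factors (1,1,1,1,1,1).

∂_3: C_3 → C_2 sends each 3-simplex σ to the alternating sum Σ_i (−1)^i (σ with its i-th vertex removed). For instance
  ∂[0,2,3,4] = [2,3,4] − [0,3,4] + [0,2,4] − [0,2,3],
  ∂[0,1,2,4] = [1,2,4] − [0,2,4] + [0,1,4] − [0,1,2].
The 10×5 boundary matrix has rank 4 and Smith normal form diag(1,1,1,1).

From H_k ≅ ker(∂_k) / im(∂_{k+1}) we obtain:

  H_0: rank C_0 − rank ∂_1 = 5 − 4 = 1, and the invariant factors of ∂_1 are all 1, so H_0 ≅ Z.
  H_1: rank ker ∂_1 − rank ∂_2 = (10 − 4) − 6 = 0, and the invariant factors of ∂_2 are all 1, so H_1 ≅ 0.
  H_2: rank ker ∂_2 − rank ∂_3 = (10 − 6) − 4 = 0, and the invariant factors of ∂_3 are all 1, so H_2 ≅ 0.
  H_3: rank ker ∂_3 − rank ∂_4 = (5 − 4) − 0 = 1, and there is no ∂_4, so H_3 ≅ Z.

Hence the Betti numbers are b_0 = 1, b_1 = 0, b_2 = 0, b_3 = 1.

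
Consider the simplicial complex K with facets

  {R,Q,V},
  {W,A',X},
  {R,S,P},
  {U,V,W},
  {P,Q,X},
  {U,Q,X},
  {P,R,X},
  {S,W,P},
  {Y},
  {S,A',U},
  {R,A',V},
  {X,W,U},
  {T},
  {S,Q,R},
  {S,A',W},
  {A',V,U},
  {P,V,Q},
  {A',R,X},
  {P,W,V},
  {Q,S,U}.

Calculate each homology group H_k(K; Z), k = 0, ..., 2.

Take the total order P < Q < R < S < T < U < V < W < X < Y < A' on the vertex set. Then K (dimension 2) consists of the simplices:

  0-simplices (11): [P], [Q], [R], [S], [T], [U], [V], [W], [X], [Y], [A']
  1-simplices (27): (27 of them)
  2-simplices (18): (18 of them)

so the chain groups are C_0 ≅ Z^11, C_1 ≅ Z^27, C_2 ≅ Z^18.

Boundary ∂_1: C_1 → C_0 maps an edge to its endpoints' difference, ∂[p,q] = q − p.
The 11×27 boundary matrix has rank 8 and Smith normal form diag(1,1,1,1,1,1,1,1).

The boundary map ∂_2: C_2 → C_1 maps a triangle to the signed sum of its edges. For instance
  ∂[S,U,A'] = [U,A'] − [S,A'] + [S,U],
  ∂[Q,U,X] = [U,X] − [Q,X] + [Q,U].
The 27×18 boundary matrix has rank 18 and Smith normal form diag(1,1,1,1,1,1,1,1,1,1,1,1,1,1,1,1,1,2).

From H_k ≅ ker(∂_k) / im(∂_{k+1}) we obtain:

  H_0: rank C_0 − rank ∂_1 = 11 − 8 = 3, and the invariant factors of ∂_1 are all 1, so H_0 = Z^3.
  H_1: rank ker ∂_1 − rank ∂_2 = (27 − 8) − 18 = 1, and ∂_2 has invariant factor 2 > 1, so H_1 = Z ⊕ Z/2.
  H_2: rank ker ∂_2 − rank ∂_3 = (18 − 18) − 0 = 0, and there is no ∂_3, so H_2 = 0.

H_0 = Z^3,  H_1 = Z ⊕ Z/2,  H_2 = 0.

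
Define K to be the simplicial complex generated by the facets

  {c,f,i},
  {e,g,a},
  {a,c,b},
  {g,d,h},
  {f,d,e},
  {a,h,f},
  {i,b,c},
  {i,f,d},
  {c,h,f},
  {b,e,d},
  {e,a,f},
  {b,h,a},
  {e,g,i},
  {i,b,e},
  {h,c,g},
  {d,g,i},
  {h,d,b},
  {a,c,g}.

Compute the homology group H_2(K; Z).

We work with the vertex ordering a < b < c < d < e < f < g < h < i. The simplices of K, each written with vertices in increasing order, are:

  0-simplices (9): a, b, c, d, e, f, g, h, i
  1-simplices (27): ab, ac, ae, af, ag, ah, bc, bd, be, bh, bi, cf, cg, ch, ci, de, df, dg, dh, di, ef, eg, ei, fh, fi, gh, gi
  2-simplices (18): abc, abh, acg, aef, aeg, afh, bci, bde, bdh, bei, cfh, cfi, cgh, def, dfi, dgh, dgi, egi

giving chain groups C_0 ≅ Z^9, C_1 ≅ Z^27, C_2 ≅ Z^18.

∂_1: C_1 → C_0 sends each edge [p,q] (with p < q) to q − p.
As a 9×27 matrix over Z this has rank 8, with invariant factors (1,1,1,1,1,1,1,1).

Boundary ∂_2: C_2 → C_1 acts by ∂[p,q,r] = [q,r] − [p,r] + [p,q]. For instance
  ∂abh = bh − ah + ab,
  ∂acg = cg − ag + ac.
This gives a 27×18 integer matrix of rank 18; reducing to Smith normal form yields diagonal entries (1,1,1,1,1,1,1,1,1,1,1,1,1,1,1,1,1,2).

Reading off H_k = ker ∂_k / im ∂_{k+1}:

  H_2: rank ker ∂_2 − rank ∂_3 = (18 − 18) − 0 = 0, and there is no ∂_3, so H_2 ≅ 0.

H_2 ≅ 0.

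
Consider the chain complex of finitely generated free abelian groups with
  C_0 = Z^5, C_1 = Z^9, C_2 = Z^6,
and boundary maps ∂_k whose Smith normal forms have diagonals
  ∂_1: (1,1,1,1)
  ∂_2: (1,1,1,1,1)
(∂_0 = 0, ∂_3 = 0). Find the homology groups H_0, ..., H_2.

H_0: b_0 = 5 − 0 − 4 = 1; torsion from ∂_1 factors > 1: none. So H_0 ≅ Z.
H_1: b_1 = 9 − 4 − 5 = 0; torsion from ∂_2 factors > 1: none. So H_1 ≅ 0.
H_2: b_2 = 6 − 5 − 0 = 1; torsion from ∂_3 factors > 1: none. So H_2 ≅ Z.

H_0 ≅ Z,  H_1 = 0,  H_2 ≅ Z.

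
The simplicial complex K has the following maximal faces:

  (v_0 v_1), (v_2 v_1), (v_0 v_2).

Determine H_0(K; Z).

K has 3 vertices, 3 edges.
rank ∂_0 = 0, rank ∂_1 = 2 ⇒ b_0 = 3 − 0 − 2 = 1; all invariant factors of ∂_1 are 1 so no torsion. So H_0 = Z.

H_0 ≅ Z.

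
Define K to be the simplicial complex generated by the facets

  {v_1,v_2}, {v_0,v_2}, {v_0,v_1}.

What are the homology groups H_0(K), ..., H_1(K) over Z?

Take the total order v_0 < v_1 < v_2 on the vertex set. Then K (dimension 1) consists of the simplices:

  0-simplices (3): [v_0], [v_1], [v_2]
  1-simplices (3): [v_0,v_1], [v_0,v_2], [v_1,v_2]

Hence C_0 ≅ Z^3, C_1 ≅ Z^3.

∂_1: C_1 → C_0 is given by ∂[p,q] = [q] − [p].
As a 3×3 matrix over Z this has rank 2, with invariant factors (1,1).

Computing H_k = (kernel of ∂_k) / (image of ∂_{k+1}):

  H_0: rank C_0 − rank ∂_1 = 3 − 2 = 1, and the invariant factors of ∂_1 are all 1, so H_0 = Z.
  H_1: rank ker ∂_1 − rank ∂_2 = (3 − 2) − 0 = 1, and there is no ∂_2, so H_1 = Z.

As a check, the Euler characteristic is 3 − 3 = 0, which agrees with 1 − 1 = 0.

H_0 ≅ Z,  H_1 ≅ Z.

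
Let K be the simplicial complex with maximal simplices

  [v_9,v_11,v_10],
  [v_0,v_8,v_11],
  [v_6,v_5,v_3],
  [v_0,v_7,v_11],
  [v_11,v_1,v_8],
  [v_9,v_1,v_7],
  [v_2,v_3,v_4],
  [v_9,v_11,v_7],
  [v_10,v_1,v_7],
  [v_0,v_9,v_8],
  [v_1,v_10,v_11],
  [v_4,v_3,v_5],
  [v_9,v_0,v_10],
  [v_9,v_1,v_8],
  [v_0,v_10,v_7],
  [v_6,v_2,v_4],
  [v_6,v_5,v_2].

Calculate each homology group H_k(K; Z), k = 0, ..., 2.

Take the total order v_0 < v_1 < v_2 < v_3 < v_4 < v_5 < v_6 < v_7 < v_8 < v_9 < v_10 < v_11 on the vertex set. Then K (dimension 2) consists of the simplices:

  0-simplices (12): [v_0], [v_1], [v_2], [v_3], [v_4], [v_5], [v_6], [v_7], [v_8], [v_9], [v_10], [v_11]
  1-simplices (28): (28 of them)
  2-simplices (17): (17 of them)

giving chain groups C_0 ≅ Z^12, C_1 ≅ Z^28, C_2 ≅ Z^17.

∂_1: C_1 → C_0 maps an edge to its endpoints' difference, ∂[p,q] = q − p.
This gives a 12×28 integer matrix of rank 10; reducing to Smith normal form yields diagonal entries (1,1,1,1,1,1,1,1,1,1).

Boundary ∂_2: C_2 → C_1 acts by ∂[p,q,r] = [q,r] − [p,r] + [p,q]. For instance
  ∂[v_0,v_8,v_9] = [v_8,v_9] − [v_0,v_9] + [v_0,v_8],
  ∂[v_0,v_7,v_11] = [v_7,v_11] − [v_0,v_11] + [v_0,v_7].
As a 28×17 matrix over Z this has rank 17, with invariant factors (1,1,1,1,1,1,1,1,1,1,1,1,1,1,1,1,2).

Now H_k = ker ∂_k / im ∂_{k+1}, so:

  H_0: rank C_0 − rank ∂_1 = 12 − 10 = 2, and the invariant factors of ∂_1 are all 1, so H_0 ≅ Z^2.
  H_1: rank ker ∂_1 − rank ∂_2 = (28 − 10) − 17 = 1, and ∂_2 has invariant factor 2 > 1, so H_1 ≅ Z ⊕ Z/2Z.
  H_2: rank ker ∂_2 − rank ∂_3 = (17 − 17) − 0 = 0, and there is no ∂_3, so H_2 ≅ 0.

H_0 ≅ Z^2,  H_1 ≅ Z ⊕ Z/2Z,  H_2 = 0.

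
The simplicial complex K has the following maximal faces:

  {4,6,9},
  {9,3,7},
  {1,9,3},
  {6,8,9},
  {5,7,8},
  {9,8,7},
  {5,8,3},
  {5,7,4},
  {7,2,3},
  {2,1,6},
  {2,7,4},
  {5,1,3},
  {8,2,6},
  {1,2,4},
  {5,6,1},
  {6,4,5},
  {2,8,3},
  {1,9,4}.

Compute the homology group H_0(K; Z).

H_0 = Z.

Fix the vertex order 1 < 2 < 3 < 4 < 5 < 6 < 7 < 8 < 9 and write every simplex with vertices in increasing order. Then dim K = 2 and the simplices of K are:

  0-simplices (9): [1], [2], [3], [4], [5], [6], [7], [8], [9]
  1-simplices (27): (27 of them)
  2-simplices (18): [1,2,4], [1,2,6], [1,3,5], [1,3,9], [1,4,9], [1,5,6], [2,3,7], [2,3,8], [2,4,7], [2,6,8], [3,5,8], [3,7,9], [4,5,6], [4,5,7], [4,6,9], [5,7,8], [6,8,9], [7,8,9]

Hence C_0 ≅ Z^9, C_1 ≅ Z^27, C_2 ≅ Z^18.

∂_1: C_1 → C_0 sends each edge [p,q] (with p < q) to q − p.
This gives a 9×27 integer matrix of rank 8; reducing to Smith normal form yields diagonal entries (1,1,1,1,1,1,1,1).

Boundary ∂_2: C_2 → C_1 maps a triangle to the signed sum of its edges. For instance
  ∂[2,3,8] = [3,8] − [2,8] + [2,3],
  ∂[1,4,9] = [4,9] − [1,9] + [1,4].
The 27×18 boundary matrix has rank 18 and Smith normal form diag(1,1,1,1,1,1,1,1,1,1,1,1,1,1,1,1,1,2).

Computing H_k = (kernel of ∂_k) / (image of ∂_{k+1}):

  H_0: rank C_0 − rank ∂_1 = 9 − 8 = 1, and the invariant factors of ∂_1 are all 1, so H_0 = Z.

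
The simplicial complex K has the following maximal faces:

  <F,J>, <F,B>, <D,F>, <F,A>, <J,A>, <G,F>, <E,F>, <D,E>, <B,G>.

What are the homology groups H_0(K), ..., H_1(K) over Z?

H_0 = Z,  H_1 = Z^3.

Fix the vertex order A < B < D < E < F < G < J and write every simplex with vertices in increasing order. Then dim K = 1 and the simplices of K are:

  0-simplices (7): A, B, D, E, F, G, J
  1-simplices (9): AF, AJ, BF, BG, DE, DF, EF, FG, FJ

Hence C_0 ≅ Z^7, C_1 ≅ Z^9.

∂_1: C_1 → C_0 sends each edge [p,q] (with p < q) to q − p. For instance
  ∂AF = F − A.
This gives a 7×9 integer matrix of rank 6; reducing to Smith normal form yields diagonal entries (1,1,1,1,1,1).

Reading off H_k = ker ∂_k / im ∂_{k+1}:

  H_0: rank C_0 − rank ∂_1 = 7 − 6 = 1, and the invariant factors of ∂_1 are all 1, so H_0 ≅ Z.
  H_1: rank ker ∂_1 − rank ∂_2 = (9 − 6) − 0 = 3, and there is no ∂_2, so H_1 ≅ Z^3.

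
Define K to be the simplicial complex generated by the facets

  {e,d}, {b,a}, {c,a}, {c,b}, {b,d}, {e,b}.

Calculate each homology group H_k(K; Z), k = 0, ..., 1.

We work with the vertex ordering a < b < c < d < e. The simplices of K, each written with vertices in increasing order, are:

  0-simplices (5): a, b, c, d, e
  1-simplices (6): ab, ac, bc, bd, be, de

so the chain groups are C_0 ≅ Z^5, C_1 ≅ Z^6.

Boundary ∂_1: C_1 → C_0 is given by ∂[p,q] = [q] − [p].
The resulting 5×6 matrix has rank 4, and its Smith normal form has invariant factors (1,1,1,1).

Reading off H_k = ker ∂_k / im ∂_{k+1}:

  H_0: rank C_0 − rank ∂_1 = 5 − 4 = 1, and the invariant factors of ∂_1 are all 1, so H_0 ≅ Z.
  H_1: rank ker ∂_1 − rank ∂_2 = (6 − 4) − 0 = 2, and there is no ∂_2, so H_1 ≅ Z^2.

As a check, the Euler characteristic is 5 − 6 = -1, which agrees with 1 − 2 = -1.

H_0 = Z,  H_1 = Z^2.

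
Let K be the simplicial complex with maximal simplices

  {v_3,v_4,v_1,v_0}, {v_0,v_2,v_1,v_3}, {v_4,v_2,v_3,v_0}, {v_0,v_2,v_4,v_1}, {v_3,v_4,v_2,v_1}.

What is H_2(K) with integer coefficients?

H_2 ≅ 0.

Order the vertices as v_0 < v_1 < v_2 < v_3 < v_4. Listing each simplex with vertices in this order, K has dimension 3 with simplices:

  0-simplices (5): [v_0], [v_1], [v_2], [v_3], [v_4]
  1-simplices (10): [v_0,v_1], [v_0,v_2], [v_0,v_3], [v_0,v_4], [v_1,v_2], [v_1,v_3], [v_1,v_4], [v_2,v_3], [v_2,v_4], [v_3,v_4]
  2-simplices (10): [v_0,v_1,v_2], [v_0,v_1,v_3], [v_0,v_1,v_4], [v_0,v_2,v_3], [v_0,v_2,v_4], [v_0,v_3,v_4], [v_1,v_2,v_3], [v_1,v_2,v_4], [v_1,v_3,v_4], [v_2,v_3,v_4]
  3-simplices (5): [v_0,v_1,v_2,v_3], [v_0,v_1,v_2,v_4], [v_0,v_1,v_3,v_4], [v_0,v_2,v_3,v_4], [v_1,v_2,v_3,v_4]

Hence C_0 ≅ Z^5, C_1 ≅ Z^10, C_2 ≅ Z^10, C_3 ≅ Z^5.

Boundary ∂_1: C_1 → C_0 is given by ∂[p,q] = [q] − [p]. For instance
  ∂[v_1,v_2] = [v_2] − [v_1].
As a 5×10 matrix over Z this has rank 4, with invariant factors (1,1,1,1).

The boundary map ∂_2: C_2 → C_1 sends each 2-simplex [p,q,r] to [q,r] − [p,r] + [p,q]. For instance
  ∂[v_1,v_2,v_3] = [v_2,v_3] − [v_1,v_3] + [v_1,v_2],
  ∂[v_1,v_2,v_4] = [v_2,v_4] − [v_1,v_4] + [v_1,v_2].
This gives a 10×10 integer matrix of rank 6; reducing to Smith normal form yields diagonal entries (1,1,1,1,1,1).

The boundary map ∂_3: C_3 → C_2 sends each 3-simplex σ to the alternating sum Σ_i (−1)^i (σ with its i-th vertex removed). For instance
  ∂[v_0,v_1,v_2,v_3] = [v_1,v_2,v_3] − [v_0,v_2,v_3] + [v_0,v_1,v_3] − [v_0,v_1,v_2],
  ∂[v_0,v_1,v_3,v_4] = [v_1,v_3,v_4] − [v_0,v_3,v_4] + [v_0,v_1,v_4] − [v_0,v_1,v_3].
As a 10×5 matrix over Z this has rank 4, with invariant factors (1,1,1,1).

From H_k ≅ ker(∂_k) / im(∂_{k+1}) we obtain:

  H_2: rank ker ∂_2 − rank ∂_3 = (10 − 6) − 4 = 0, and the invariant factors of ∂_3 are all 1, so H_2 = 0.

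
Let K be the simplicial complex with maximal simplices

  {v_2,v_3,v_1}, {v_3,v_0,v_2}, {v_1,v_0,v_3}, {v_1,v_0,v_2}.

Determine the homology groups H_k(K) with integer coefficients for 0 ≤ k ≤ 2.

H_0 ≅ Z,  H_1 = 0,  H_2 ≅ Z.

Order the vertices as v_0 < v_1 < v_2 < v_3. Listing each simplex with vertices in this order, K has dimension 2 with simplices:

  0-simplices (4): [v_0], [v_1], [v_2], [v_3]
  1-simplices (6): [v_0,v_1], [v_0,v_2], [v_0,v_3], [v_1,v_2], [v_1,v_3], [v_2,v_3]
  2-simplices (4): [v_0,v_1,v_2], [v_0,v_1,v_3], [v_0,v_2,v_3], [v_1,v_2,v_3]

Hence C_0 ≅ Z^4, C_1 ≅ Z^6, C_2 ≅ Z^4.

Boundary ∂_1: C_1 → C_0 is given by ∂[p,q] = [q] − [p]. For instance
  ∂[v_1,v_2] = [v_2] − [v_1].
The resulting 4×6 matrix has rank 3, and its Smith normal form has invariant factors (1,1,1).

∂_2: C_2 → C_1 acts by ∂[p,q,r] = [q,r] − [p,r] + [p,q]. For instance
  ∂[v_0,v_1,v_2] = [v_1,v_2] − [v_0,v_2] + [v_0,v_1],
  ∂[v_0,v_2,v_3] = [v_2,v_3] − [v_0,v_3] + [v_0,v_2].
As a 6×4 matrix over Z this has rank 3, with invariant factors (1,1,1).

Computing H_k = (kernel of ∂_k) / (image of ∂_{k+1}):

  H_0: rank C_0 − rank ∂_1 = 4 − 3 = 1, and the invariant factors of ∂_1 are all 1, so H_0 ≅ Z.
  H_1: rank ker ∂_1 − rank ∂_2 = (6 − 3) − 3 = 0, and the invariant factors of ∂_2 are all 1, so H_1 ≅ 0.
  H_2: rank ker ∂_2 − rank ∂_3 = (4 − 3) − 0 = 1, and there is no ∂_3, so H_2 ≅ Z.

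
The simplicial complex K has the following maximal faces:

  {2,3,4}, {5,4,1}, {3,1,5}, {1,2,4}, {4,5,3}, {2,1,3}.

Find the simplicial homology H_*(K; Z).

Take the total order 1 < 2 < 3 < 4 < 5 on the vertex set. Then K (dimension 2) consists of the simplices:

  0-simplices (5): [1], [2], [3], [4], [5]
  1-simplices (9): [1,2], [1,3], [1,4], [1,5], [2,3], [2,4], [3,4], [3,5], [4,5]
  2-simplices (6): [1,2,3], [1,2,4], [1,3,5], [1,4,5], [2,3,4], [3,4,5]

Hence C_0 ≅ Z^5, C_1 ≅ Z^9, C_2 ≅ Z^6.

The boundary map ∂_1: C_1 → C_0 sends each edge [p,q] (with p < q) to q − p. For instance
  ∂[4,5] = [5] − [4].
This gives a 5×9 integer matrix of rank 4; reducing to Smith normal form yields diagonal entries (1,1,1,1).

∂_2: C_2 → C_1 maps a triangle to the signed sum of its edges. For instance
  ∂[3,4,5] = [4,5] − [3,5] + [3,4],
  ∂[2,3,4] = [3,4] − [2,4] + [2,3].
The 9×6 boundary matrix has rank 5 and Smith normal form diag(1,1,1,1,1).

Now H_k = ker ∂_k / im ∂_{k+1}, so:

  H_0: rank C_0 − rank ∂_1 = 5 − 4 = 1, and the invariant factors of ∂_1 are all 1, so H_0 ≅ Z.
  H_1: rank ker ∂_1 − rank ∂_2 = (9 − 4) − 5 = 0, and the invariant factors of ∂_2 are all 1, so H_1 ≅ 0.
  H_2: rank ker ∂_2 − rank ∂_3 = (6 − 5) − 0 = 1, and there is no ∂_3, so H_2 ≅ Z.

As a check, the Euler characteristic is 5 − 9 + 6 = 2, which agrees with 1 − 0 + 1 = 2.
(K is a triangulation of the 2-sphere S^2.)

H_0 ≅ Z,  H_1 = 0,  H_2 ≅ Z.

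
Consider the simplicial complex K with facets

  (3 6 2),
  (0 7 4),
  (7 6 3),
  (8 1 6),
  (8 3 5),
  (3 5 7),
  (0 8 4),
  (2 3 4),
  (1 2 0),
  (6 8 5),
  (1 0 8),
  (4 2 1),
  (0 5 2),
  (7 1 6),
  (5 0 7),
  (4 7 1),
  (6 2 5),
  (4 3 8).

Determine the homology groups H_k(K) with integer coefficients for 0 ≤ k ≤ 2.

H_0 = Z,  H_1 = Z ⊕ Z/2,  H_2 = 0.

Take the total order 0 < 1 < 2 < 3 < 4 < 5 < 6 < 7 < 8 on the vertex set. Then K (dimension 2) consists of the simplices:

  0-simplices (9): [0], [1], [2], [3], [4], [5], [6], [7], [8]
  1-simplices (27): (27 of them)
  2-simplices (18): [0,1,2], [0,1,8], [0,2,5], [0,4,7], [0,4,8], [0,5,7], [1,2,4], [1,4,7], [1,6,7], [1,6,8], [2,3,4], [2,3,6], [2,5,6], [3,4,8], [3,5,7], [3,5,8], [3,6,7], [5,6,8]

so the chain groups are C_0 ≅ Z^9, C_1 ≅ Z^27, C_2 ≅ Z^18.

The boundary map ∂_1: C_1 → C_0 sends each edge [p,q] (with p < q) to q − p. For instance
  ∂[1,4] = [4] − [1].
This gives a 9×27 integer matrix of rank 8; reducing to Smith normal form yields diagonal entries (1,1,1,1,1,1,1,1).

The boundary map ∂_2: C_2 → C_1 sends each 2-simplex [p,q,r] to [q,r] − [p,r] + [p,q]. For instance
  ∂[3,6,7] = [6,7] − [3,7] + [3,6],
  ∂[2,3,4] = [3,4] − [2,4] + [2,3].
This gives a 27×18 integer matrix of rank 18; reducing to Smith normal form yields diagonal entries (1,1,1,1,1,1,1,1,1,1,1,1,1,1,1,1,1,2).

Computing H_k = (kernel of ∂_k) / (image of ∂_{k+1}):

  H_0: rank C_0 − rank ∂_1 = 9 − 8 = 1, and the invariant factors of ∂_1 are all 1, so H_0 ≅ Z.
  H_1: rank ker ∂_1 − rank ∂_2 = (27 − 8) − 18 = 1, and ∂_2 has invariant factor 2 > 1, so H_1 ≅ Z ⊕ Z/2.
  H_2: rank ker ∂_2 − rank ∂_3 = (18 − 18) − 0 = 0, and there is no ∂_3, so H_2 ≅ 0.

(K is a triangulation of the Klein bottle.)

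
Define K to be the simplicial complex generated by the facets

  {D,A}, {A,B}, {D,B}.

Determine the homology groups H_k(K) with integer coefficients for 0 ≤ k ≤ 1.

Fix the vertex order A < B < D and write every simplex with vertices in increasing order. Then dim K = 1 and the simplices of K are:

  0-simplices (3): A, B, D
  1-simplices (3): AB, AD, BD

so the chain groups are C_0 ≅ Z^3, C_1 ≅ Z^3.

∂_1: C_1 → C_0 maps an edge to its endpoints' difference, ∂[p,q] = q − p.
As a 3×3 matrix over Z this has rank 2, with invariant factors (1,1).

Now H_k = ker ∂_k / im ∂_{k+1}, so:

  H_0: rank C_0 − rank ∂_1 = 3 − 2 = 1, and the invariant factors of ∂_1 are all 1, so H_0 = Z.
  H_1: rank ker ∂_1 − rank ∂_2 = (3 − 2) − 0 = 1, and there is no ∂_2, so H_1 = Z.

H_0 = Z,  H_1 = Z.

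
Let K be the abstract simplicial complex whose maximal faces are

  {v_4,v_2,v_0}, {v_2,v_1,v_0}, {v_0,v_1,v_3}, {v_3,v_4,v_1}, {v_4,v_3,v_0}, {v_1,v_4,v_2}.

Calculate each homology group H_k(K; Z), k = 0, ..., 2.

H_0 = Z,  H_1 = 0,  H_2 = Z.

Order the vertices as v_0 < v_1 < v_2 < v_3 < v_4. Listing each simplex with vertices in this order, K has dimension 2 with simplices:

  0-simplices (5): [v_0], [v_1], [v_2], [v_3], [v_4]
  1-simplices (9): [v_0,v_1], [v_0,v_2], [v_0,v_3], [v_0,v_4], [v_1,v_2], [v_1,v_3], [v_1,v_4], [v_2,v_4], [v_3,v_4]
  2-simplices (6): [v_0,v_1,v_2], [v_0,v_1,v_3], [v_0,v_2,v_4], [v_0,v_3,v_4], [v_1,v_2,v_4], [v_1,v_3,v_4]

giving chain groups C_0 ≅ Z^5, C_1 ≅ Z^9, C_2 ≅ Z^6.

The boundary map ∂_1: C_1 → C_0 sends each edge [p,q] (with p < q) to q − p. For instance
  ∂[v_2,v_4] = [v_4] − [v_2].
As a 5×9 matrix over Z this has rank 4, with invariant factors (1,1,1,1).

Boundary ∂_2: C_2 → C_1 acts by ∂[p,q,r] = [q,r] − [p,r] + [p,q]. For instance
  ∂[v_0,v_1,v_2] = [v_1,v_2] − [v_0,v_2] + [v_0,v_1],
  ∂[v_1,v_2,v_4] = [v_2,v_4] − [v_1,v_4] + [v_1,v_2].
The 9×6 boundary matrix has rank 5 and Smith normal form diag(1,1,1,1,1).

Reading off H_k = ker ∂_k / im ∂_{k+1}:

  H_0: rank C_0 − rank ∂_1 = 5 − 4 = 1, and the invariant factors of ∂_1 are all 1, so H_0 ≅ Z.
  H_1: rank ker ∂_1 − rank ∂_2 = (9 − 4) − 5 = 0, and the invariant factors of ∂_2 are all 1, so H_1 ≅ 0.
  H_2: rank ker ∂_2 − rank ∂_3 = (6 − 5) − 0 = 1, and there is no ∂_3, so H_2 ≅ Z.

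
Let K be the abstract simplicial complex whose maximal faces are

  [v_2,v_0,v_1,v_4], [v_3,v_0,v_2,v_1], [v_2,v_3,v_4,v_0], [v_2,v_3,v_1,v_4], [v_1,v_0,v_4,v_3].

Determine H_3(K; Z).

H_3 = Z.

Take the total order v_0 < v_1 < v_2 < v_3 < v_4 on the vertex set. Then K (dimension 3) consists of the simplices:

  0-simplices (5): [v_0], [v_1], [v_2], [v_3], [v_4]
  1-simplices (10): [v_0,v_1], [v_0,v_2], [v_0,v_3], [v_0,v_4], [v_1,v_2], [v_1,v_3], [v_1,v_4], [v_2,v_3], [v_2,v_4], [v_3,v_4]
  2-simplices (10): [v_0,v_1,v_2], [v_0,v_1,v_3], [v_0,v_1,v_4], [v_0,v_2,v_3], [v_0,v_2,v_4], [v_0,v_3,v_4], [v_1,v_2,v_3], [v_1,v_2,v_4], [v_1,v_3,v_4], [v_2,v_3,v_4]
  3-simplices (5): [v_0,v_1,v_2,v_3], [v_0,v_1,v_2,v_4], [v_0,v_1,v_3,v_4], [v_0,v_2,v_3,v_4], [v_1,v_2,v_3,v_4]

giving chain groups C_0 ≅ Z^5, C_1 ≅ Z^10, C_2 ≅ Z^10, C_3 ≅ Z^5.

Boundary ∂_1: C_1 → C_0 maps an edge to its endpoints' difference, ∂[p,q] = q − p. For instance
  ∂[v_1,v_2] = [v_2] − [v_1].
The 5×10 boundary matrix has rank 4 and Smith normal form diag(1,1,1,1).

The boundary map ∂_2: C_2 → C_1 maps a triangle to the signed sum of its edges. For instance
  ∂[v_1,v_2,v_3] = [v_2,v_3] − [v_1,v_3] + [v_1,v_2],
  ∂[v_1,v_3,v_4] = [v_3,v_4] − [v_1,v_4] + [v_1,v_3].
As a 10×10 matrix over Z this has rank 6, with invariant factors (1,1,1,1,1,1).

∂_3: C_3 → C_2 sends each 3-simplex σ to the alternating sum Σ_i (−1)^i (σ with its i-th vertex removed). For instance
  ∂[v_0,v_1,v_2,v_4] = [v_1,v_2,v_4] − [v_0,v_2,v_4] + [v_0,v_1,v_4] − [v_0,v_1,v_2],
  ∂[v_0,v_2,v_3,v_4] = [v_2,v_3,v_4] − [v_0,v_3,v_4] + [v_0,v_2,v_4] − [v_0,v_2,v_3].
The 10×5 boundary matrix has rank 4 and Smith normal form diag(1,1,1,1).

Now H_k = ker ∂_k / im ∂_{k+1}, so:

  H_3: rank ker ∂_3 − rank ∂_4 = (5 − 4) − 0 = 1, and there is no ∂_4, so H_3 = Z.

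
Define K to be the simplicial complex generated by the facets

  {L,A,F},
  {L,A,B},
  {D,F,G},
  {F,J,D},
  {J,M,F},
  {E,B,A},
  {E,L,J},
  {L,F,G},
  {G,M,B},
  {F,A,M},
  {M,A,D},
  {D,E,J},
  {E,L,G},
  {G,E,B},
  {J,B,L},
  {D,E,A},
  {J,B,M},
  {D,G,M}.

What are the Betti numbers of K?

b_0 = 1, b_1 = 1, b_2 = 0.

Take the total order A < B < D < E < F < G < J < L < M on the vertex set. Then K (dimension 2) consists of the simplices:

  0-simplices (9): A, B, D, E, F, G, J, L, M
  1-simplices (27): AB, AD, AE, AF, AL, AM, BE, BG, BJ, BL, BM, DE, DF, DG, DJ, DM, EG, EJ, EL, FG, FJ, FL, FM, GL, GM, JL, JM
  2-simplices (18): ABE, ABL, ADE, ADM, AFL, AFM, BEG, BGM, BJL, BJM, DEJ, DFG, DFJ, DGM, EGL, EJL, FGL, FJM

Hence C_0 ≅ Z^9, C_1 ≅ Z^27, C_2 ≅ Z^18.

∂_1: C_1 → C_0 is given by ∂[p,q] = [q] − [p].
The resulting 9×27 matrix has rank 8, and its Smith normal form has invariant factors (1,1,1,1,1,1,1,1).

The boundary map ∂_2: C_2 → C_1 sends each 2-simplex [p,q,r] to [q,r] − [p,r] + [p,q]. For instance
  ∂EGL = GL − EL + EG,
  ∂ABE = BE − AE + AB.
The resulting 27×18 matrix has rank 18, and its Smith normal form has invariant factors (1,1,1,1,1,1,1,1,1,1,1,1,1,1,1,1,1,2).

From H_k ≅ ker(∂_k) / im(∂_{k+1}) we obtain:

  H_0: rank C_0 − rank ∂_1 = 9 − 8 = 1, and the invariant factors of ∂_1 are all 1, so H_0 ≅ Z.
  H_1: rank ker ∂_1 − rank ∂_2 = (27 − 8) − 18 = 1, and ∂_2 has invariant factor 2 > 1, so H_1 ≅ Z ⊕ Z_2.
  H_2: rank ker ∂_2 − rank ∂_3 = (18 − 18) − 0 = 0, and there is no ∂_3, so H_2 ≅ 0.

As a check, the Euler characteristic is 9 − 27 + 18 = 0, which agrees with 1 − 1 + 0 = 0.
(K is a triangulation of the Klein bottle.)

Hence the Betti numbers are b_0 = 1, b_1 = 1, b_2 = 0.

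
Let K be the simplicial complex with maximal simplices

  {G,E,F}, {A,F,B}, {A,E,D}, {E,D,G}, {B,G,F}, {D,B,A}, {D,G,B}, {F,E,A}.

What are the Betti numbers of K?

b_0 = 1, b_1 = 0, b_2 = 1.

Take the total order A < B < D < E < F < G on the vertex set. Then K (dimension 2) consists of the simplices:

  0-simplices (6): A, B, D, E, F, G
  1-simplices (12): AB, AD, AE, AF, BD, BF, BG, DE, DG, EF, EG, FG
  2-simplices (8): ABD, ABF, ADE, AEF, BDG, BFG, DEG, EFG

Hence C_0 ≅ Z^6, C_1 ≅ Z^12, C_2 ≅ Z^8.

Boundary ∂_1: C_1 → C_0 is given by ∂[p,q] = [q] − [p]. For instance
  ∂BF = F − B.
The 6×12 boundary matrix has rank 5 and Smith normal form diag(1,1,1,1,1).

Boundary ∂_2: C_2 → C_1 sends each 2-simplex [p,q,r] to [q,r] − [p,r] + [p,q]. For instance
  ∂EFG = FG − EG + EF,
  ∂AEF = EF − AF + AE.
The resulting 12×8 matrix has rank 7, and its Smith normal form has invariant factors (1,1,1,1,1,1,1).

From H_k ≅ ker(∂_k) / im(∂_{k+1}) we obtain:

  H_0: rank C_0 − rank ∂_1 = 6 − 5 = 1, and the invariant factors of ∂_1 are all 1, so H_0 = Z.
  H_1: rank ker ∂_1 − rank ∂_2 = (12 − 5) − 7 = 0, and the invariant factors of ∂_2 are all 1, so H_1 = 0.
  H_2: rank ker ∂_2 − rank ∂_3 = (8 − 7) − 0 = 1, and there is no ∂_3, so H_2 = Z.

As a check, the Euler characteristic is 6 − 12 + 8 = 2, which agrees with 1 − 0 + 1 = 2.

Hence the Betti numbers are b_0 = 1, b_1 = 0, b_2 = 1.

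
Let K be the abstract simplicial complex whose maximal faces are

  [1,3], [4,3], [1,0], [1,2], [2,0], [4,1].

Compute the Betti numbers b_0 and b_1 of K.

K has 5 vertices, 6 edges.
rank ∂_0 = 0, rank ∂_1 = 4 ⇒ b_0 = 5 − 0 − 4 = 1; all invariant factors of ∂_1 are 1 so no torsion. So H_0 ≅ Z.
rank ∂_1 = 4, rank ∂_2 = 0 ⇒ b_1 = 6 − 4 − 0 = 2. So H_1 ≅ Z^2.

b_0 = 1, b_1 = 2.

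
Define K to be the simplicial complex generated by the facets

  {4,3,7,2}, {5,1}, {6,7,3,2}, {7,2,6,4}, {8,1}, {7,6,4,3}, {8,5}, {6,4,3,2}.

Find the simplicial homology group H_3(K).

H_3 = Z.

We work with the vertex ordering 1 < 2 < 3 < 4 < 5 < 6 < 7 < 8. The simplices of K, each written with vertices in increasing order, are:

  0-simplices (8): [1], [2], [3], [4], [5], [6], [7], [8]
  1-simplices (13): [1,5], [1,8], [2,3], [2,4], [2,6], [2,7], [3,4], [3,6], [3,7], [4,6], [4,7], [5,8], [6,7]
  2-simplices (10): [2,3,4], [2,3,6], [2,3,7], [2,4,6], [2,4,7], [2,6,7], [3,4,6], [3,4,7], [3,6,7], [4,6,7]
  3-simplices (5): [2,3,4,6], [2,3,4,7], [2,3,6,7], [2,4,6,7], [3,4,6,7]

Hence C_0 ≅ Z^8, C_1 ≅ Z^13, C_2 ≅ Z^10, C_3 ≅ Z^5.

The boundary map ∂_1: C_1 → C_0 sends each edge [p,q] (with p < q) to q − p. For instance
  ∂[4,6] = [6] − [4].
The 8×13 boundary matrix has rank 6 and Smith normal form diag(1,1,1,1,1,1).

Boundary ∂_2: C_2 → C_1 maps a triangle to the signed sum of its edges. For instance
  ∂[2,6,7] = [6,7] − [2,7] + [2,6],
  ∂[4,6,7] = [6,7] − [4,7] + [4,6].
As a 13×10 matrix over Z this has rank 6, with invariant factors (1,1,1,1,1,1).

Boundary ∂_3: C_3 → C_2 sends each 3-simplex σ to the alternating sum Σ_i (−1)^i (σ with its i-th vertex removed). For instance
  ∂[3,4,6,7] = [4,6,7] − [3,6,7] + [3,4,7] − [3,4,6],
  ∂[2,4,6,7] = [4,6,7] − [2,6,7] + [2,4,7] − [2,4,6].
The resulting 10×5 matrix has rank 4, and its Smith normal form has invariant factors (1,1,1,1).

Reading off H_k = ker ∂_k / im ∂_{k+1}:

  H_3: rank ker ∂_3 − rank ∂_4 = (5 − 4) − 0 = 1, and there is no ∂_4, so H_3 ≅ Z.

(K is a triangulation of the disjoint union of the 3-sphere S^3 and the circle S^1.)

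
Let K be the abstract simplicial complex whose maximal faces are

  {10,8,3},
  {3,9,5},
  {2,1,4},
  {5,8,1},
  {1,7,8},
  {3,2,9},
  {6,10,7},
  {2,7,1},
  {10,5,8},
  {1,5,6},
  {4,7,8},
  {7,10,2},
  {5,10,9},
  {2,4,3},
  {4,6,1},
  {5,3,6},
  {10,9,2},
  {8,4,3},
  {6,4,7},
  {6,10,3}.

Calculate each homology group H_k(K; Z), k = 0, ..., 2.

Take the total order 1 < 2 < 3 < 4 < 5 < 6 < 7 < 8 < 9 < 10 on the vertex set. Then K (dimension 2) consists of the simplices:

  0-simplices (10): [1], [2], [3], [4], [5], [6], [7], [8], [9], [10]
  1-simplices (30): (30 of them)
  2-simplices (20): (20 of them)

giving chain groups C_0 ≅ Z^10, C_1 ≅ Z^30, C_2 ≅ Z^20.

The boundary map ∂_1: C_1 → C_0 is given by ∂[p,q] = [q] − [p]. For instance
  ∂[4,6] = [6] − [4].
This gives a 10×30 integer matrix of rank 9; reducing to Smith normal form yields diagonal entries (1,1,1,1,1,1,1,1,1).

Boundary ∂_2: C_2 → C_1 sends each 2-simplex [p,q,r] to [q,r] − [p,r] + [p,q]. For instance
  ∂[1,4,6] = [4,6] − [1,6] + [1,4],
  ∂[2,3,4] = [3,4] − [2,4] + [2,3].
The resulting 30×20 matrix has rank 20, and its Smith normal form has invariant factors (1,1,1,1,1,1,1,1,1,1,1,1,1,1,1,1,1,1,1,2).

Reading off H_k = ker ∂_k / im ∂_{k+1}:

  H_0: rank C_0 − rank ∂_1 = 10 − 9 = 1, and the invariant factors of ∂_1 are all 1, so H_0 ≅ Z.
  H_1: rank ker ∂_1 − rank ∂_2 = (30 − 9) − 20 = 1, and ∂_2 has invariant factor 2 > 1, so H_1 ≅ Z ⊕ Z/2.
  H_2: rank ker ∂_2 − rank ∂_3 = (20 − 20) − 0 = 0, and there is no ∂_3, so H_2 ≅ 0.

(K is a triangulation of the Klein bottle.)

H_0 ≅ Z,  H_1 ≅ Z ⊕ Z/2,  H_2 = 0.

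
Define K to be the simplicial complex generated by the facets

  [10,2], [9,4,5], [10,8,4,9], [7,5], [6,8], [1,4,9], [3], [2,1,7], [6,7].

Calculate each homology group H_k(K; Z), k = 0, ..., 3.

We work with the vertex ordering 1 < 2 < 3 < 4 < 5 < 6 < 7 < 8 < 9 < 10. The simplices of K, each written with vertices in increasing order, are:

  0-simplices (10): [1], [2], [3], [4], [5], [6], [7], [8], [9], [10]
  1-simplices (17): [1,2], [1,4], [1,7], [1,9], [2,7], [2,10], [4,5], [4,8], [4,9], [4,10], [5,7], [5,9], [6,7], [6,8], [8,9], [8,10], [9,10]
  2-simplices (7): [1,2,7], [1,4,9], [4,5,9], [4,8,9], [4,8,10], [4,9,10], [8,9,10]
  3-simplices (1): [4,8,9,10]

so the chain groups are C_0 ≅ Z^10, C_1 ≅ Z^17, C_2 ≅ Z^7, C_3 ≅ Z^1.

Boundary ∂_1: C_1 → C_0 sends each edge [p,q] (with p < q) to q − p. For instance
  ∂[1,9] = [9] − [1].
The resulting 10×17 matrix has rank 8, and its Smith normal form has invariant factors (1,1,1,1,1,1,1,1).

The boundary map ∂_2: C_2 → C_1 maps a triangle to the signed sum of its edges. For instance
  ∂[4,8,9] = [8,9] − [4,9] + [4,8],
  ∂[1,4,9] = [4,9] − [1,9] + [1,4].
As a 17×7 matrix over Z this has rank 6, with invariant factors (1,1,1,1,1,1).

The boundary map ∂_3: C_3 → C_2 sends each 3-simplex σ to the alternating sum Σ_i (−1)^i (σ with its i-th vertex removed). For instance
  ∂[4,8,9,10] = [8,9,10] − [4,9,10] + [4,8,10] − [4,8,9].
As a 7×1 matrix over Z this has rank 1, with invariant factors (1).

From H_k ≅ ker(∂_k) / im(∂_{k+1}) we obtain:

  H_0: rank C_0 − rank ∂_1 = 10 − 8 = 2, and the invariant factors of ∂_1 are all 1, so H_0 ≅ Z^2.
  H_1: rank ker ∂_1 − rank ∂_2 = (17 − 8) − 6 = 3, and the invariant factors of ∂_2 are all 1, so H_1 ≅ Z^3.
  H_2: rank ker ∂_2 − rank ∂_3 = (7 − 6) − 1 = 0, and the invariant factors of ∂_3 are all 1, so H_2 ≅ 0.
  H_3: rank ker ∂_3 − rank ∂_4 = (1 − 1) − 0 = 0, and there is no ∂_4, so H_3 ≅ 0.

H_0 = Z^2,  H_1 = Z^3,  H_2 = 0,  H_3 = 0.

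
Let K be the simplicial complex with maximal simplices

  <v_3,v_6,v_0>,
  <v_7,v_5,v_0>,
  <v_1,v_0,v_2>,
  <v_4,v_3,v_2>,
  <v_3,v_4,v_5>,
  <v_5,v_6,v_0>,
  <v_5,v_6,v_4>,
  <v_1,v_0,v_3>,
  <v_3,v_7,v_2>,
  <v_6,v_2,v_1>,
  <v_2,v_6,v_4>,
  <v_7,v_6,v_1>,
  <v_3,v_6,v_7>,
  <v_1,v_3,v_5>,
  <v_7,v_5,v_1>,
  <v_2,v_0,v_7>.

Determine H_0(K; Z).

H_0 ≅ Z.

We work with the vertex ordering v_0 < v_1 < v_2 < v_3 < v_4 < v_5 < v_6 < v_7. The simplices of K, each written with vertices in increasing order, are:

  0-simplices (8): [v_0], [v_1], [v_2], [v_3], [v_4], [v_5], [v_6], [v_7]
  1-simplices (24): (24 of them)
  2-simplices (16): (16 of them)

Hence C_0 ≅ Z^8, C_1 ≅ Z^24, C_2 ≅ Z^16.

Boundary ∂_1: C_1 → C_0 is given by ∂[p,q] = [q] − [p]. For instance
  ∂[v_0,v_7] = [v_7] − [v_0].
The 8×24 boundary matrix has rank 7 and Smith normal form diag(1,1,1,1,1,1,1).

Boundary ∂_2: C_2 → C_1 acts by ∂[p,q,r] = [q,r] − [p,r] + [p,q]. For instance
  ∂[v_1,v_6,v_7] = [v_6,v_7] − [v_1,v_7] + [v_1,v_6],
  ∂[v_0,v_5,v_7] = [v_5,v_7] − [v_0,v_7] + [v_0,v_5].
As a 24×16 matrix over Z this has rank 15, with invariant factors (1,1,1,1,1,1,1,1,1,1,1,1,1,1,1).

Now H_k = ker ∂_k / im ∂_{k+1}, so:

  H_0: rank C_0 − rank ∂_1 = 8 − 7 = 1, and the invariant factors of ∂_1 are all 1, so H_0 = Z.

(K is a triangulation of the torus T^2.)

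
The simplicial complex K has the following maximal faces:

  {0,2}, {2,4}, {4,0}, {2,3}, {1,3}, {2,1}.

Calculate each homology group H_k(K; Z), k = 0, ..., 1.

H_0 ≅ Z,  H_1 ≅ Z^2.

Order the vertices as 0 < 1 < 2 < 3 < 4. Listing each simplex with vertices in this order, K has dimension 1 with simplices:

  0-simplices (5): [0], [1], [2], [3], [4]
  1-simplices (6): [0,2], [0,4], [1,2], [1,3], [2,3], [2,4]

Hence C_0 ≅ Z^5, C_1 ≅ Z^6.

The boundary map ∂_1: C_1 → C_0 is given by ∂[p,q] = [q] − [p]. For instance
  ∂[2,3] = [3] − [2].
This gives a 5×6 integer matrix of rank 4; reducing to Smith normal form yields diagonal entries (1,1,1,1).

From H_k ≅ ker(∂_k) / im(∂_{k+1}) we obtain:

  H_0: rank C_0 − rank ∂_1 = 5 − 4 = 1, and the invariant factors of ∂_1 are all 1, so H_0 ≅ Z.
  H_1: rank ker ∂_1 − rank ∂_2 = (6 − 4) − 0 = 2, and there is no ∂_2, so H_1 ≅ Z^2.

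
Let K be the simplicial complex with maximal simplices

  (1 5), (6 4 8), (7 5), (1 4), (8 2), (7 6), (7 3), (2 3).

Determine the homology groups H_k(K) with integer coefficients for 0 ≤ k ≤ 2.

H_0 = Z,  H_1 = Z^2,  H_2 = 0.

Take the total order 1 < 2 < 3 < 4 < 5 < 6 < 7 < 8 on the vertex set. Then K (dimension 2) consists of the simplices:

  0-simplices (8): [1], [2], [3], [4], [5], [6], [7], [8]
  1-simplices (10): [1,4], [1,5], [2,3], [2,8], [3,7], [4,6], [4,8], [5,7], [6,7], [6,8]
  2-simplices (1): [4,6,8]

so the chain groups are C_0 ≅ Z^8, C_1 ≅ Z^10, C_2 ≅ Z^1.

∂_1: C_1 → C_0 maps an edge to its endpoints' difference, ∂[p,q] = q − p.
This gives a 8×10 integer matrix of rank 7; reducing to Smith normal form yields diagonal entries (1,1,1,1,1,1,1).

Boundary ∂_2: C_2 → C_1 maps a triangle to the signed sum of its edges. For instance
  ∂[4,6,8] = [6,8] − [4,8] + [4,6].
As a 10×1 matrix over Z this has rank 1, with invariant factors (1).

From H_k ≅ ker(∂_k) / im(∂_{k+1}) we obtain:

  H_0: rank C_0 − rank ∂_1 = 8 − 7 = 1, and the invariant factors of ∂_1 are all 1, so H_0 = Z.
  H_1: rank ker ∂_1 − rank ∂_2 = (10 − 7) − 1 = 2, and the invariant factors of ∂_2 are all 1, so H_1 = Z^2.
  H_2: rank ker ∂_2 − rank ∂_3 = (1 − 1) − 0 = 0, and there is no ∂_3, so H_2 = 0.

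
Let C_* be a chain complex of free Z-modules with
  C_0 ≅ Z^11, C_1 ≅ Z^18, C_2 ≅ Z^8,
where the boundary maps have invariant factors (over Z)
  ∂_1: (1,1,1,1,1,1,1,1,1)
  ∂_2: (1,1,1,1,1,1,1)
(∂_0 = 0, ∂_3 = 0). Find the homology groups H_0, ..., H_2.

H_0 ≅ Z^2,  H_1 ≅ Z^2,  H_2 ≅ Z.

H_0: b_0 = 11 − 0 − 9 = 2; torsion from ∂_1 factors > 1: none. So H_0 ≅ Z^2.
H_1: b_1 = 18 − 9 − 7 = 2; torsion from ∂_2 factors > 1: none. So H_1 ≅ Z^2.
H_2: b_2 = 8 − 7 − 0 = 1; torsion from ∂_3 factors > 1: none. So H_2 ≅ Z.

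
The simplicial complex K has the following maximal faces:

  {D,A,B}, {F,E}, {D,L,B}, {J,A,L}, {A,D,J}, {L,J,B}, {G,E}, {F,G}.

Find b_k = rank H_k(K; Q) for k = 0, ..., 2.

b_0 = 2, b_1 = 2, b_2 = 0.

We work with the vertex ordering A < B < D < E < F < G < J < L. The simplices of K, each written with vertices in increasing order, are:

  0-simplices (8): A, B, D, E, F, G, J, L
  1-simplices (13): AB, AD, AJ, AL, BD, BJ, BL, DJ, DL, EF, EG, FG, JL
  2-simplices (5): ABD, ADJ, AJL, BDL, BJL

Hence C_0 ≅ Z^8, C_1 ≅ Z^13, C_2 ≅ Z^5.

Boundary ∂_1: C_1 → C_0 sends each edge [p,q] (with p < q) to q − p. For instance
  ∂AB = B − A.
The 8×13 boundary matrix has rank 6 and Smith normal form diag(1,1,1,1,1,1).

Boundary ∂_2: C_2 → C_1 sends each 2-simplex [p,q,r] to [q,r] − [p,r] + [p,q]. For instance
  ∂BJL = JL − BL + BJ,
  ∂ADJ = DJ − AJ + AD.
The 13×5 boundary matrix has rank 5 and Smith normal form diag(1,1,1,1,1).

From H_k ≅ ker(∂_k) / im(∂_{k+1}) we obtain:

  H_0: rank C_0 − rank ∂_1 = 8 − 6 = 2, and the invariant factors of ∂_1 are all 1, so H_0 ≅ Z^2.
  H_1: rank ker ∂_1 − rank ∂_2 = (13 − 6) − 5 = 2, and the invariant factors of ∂_2 are all 1, so H_1 ≅ Z^2.
  H_2: rank ker ∂_2 − rank ∂_3 = (5 − 5) − 0 = 0, and there is no ∂_3, so H_2 ≅ 0.

As a check, the Euler characteristic is 8 − 13 + 5 = 0, which agrees with 2 − 2 + 0 = 0.

Hence the Betti numbers are b_0 = 2, b_1 = 2, b_2 = 0.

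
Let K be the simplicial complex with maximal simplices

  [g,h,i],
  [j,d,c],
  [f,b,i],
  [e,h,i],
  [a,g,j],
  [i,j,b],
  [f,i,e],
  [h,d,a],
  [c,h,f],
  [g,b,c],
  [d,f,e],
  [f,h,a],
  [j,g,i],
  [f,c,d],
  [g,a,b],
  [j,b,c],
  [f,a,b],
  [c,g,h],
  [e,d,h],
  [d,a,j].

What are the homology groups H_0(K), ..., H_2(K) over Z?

We work with the vertex ordering a < b < c < d < e < f < g < h < i < j. The simplices of K, each written with vertices in increasing order, are:

  0-simplices (10): a, b, c, d, e, f, g, h, i, j
  1-simplices (30): ab, ad, af, ag, ah, aj, bc, bf, bg, bi, bj, cd, cf, cg, ch, cj, de, df, dh, dj, ef, eh, ei, fh, fi, gh, gi, gj, hi, ij
  2-simplices (20): abf, abg, adh, adj, afh, agj, bcg, bcj, bfi, bij, cdf, cdj, cfh, cgh, def, deh, efi, ehi, ghi, gij

so the chain groups are C_0 ≅ Z^10, C_1 ≅ Z^30, C_2 ≅ Z^20.

Boundary ∂_1: C_1 → C_0 is given by ∂[p,q] = [q] − [p]. For instance
  ∂dh = h − d.
The 10×30 boundary matrix has rank 9 and Smith normal form diag(1,1,1,1,1,1,1,1,1).

∂_2: C_2 → C_1 maps a triangle to the signed sum of its edges. For instance
  ∂cgh = gh − ch + cg,
  ∂bfi = fi − bi + bf.
This gives a 30×20 integer matrix of rank 20; reducing to Smith normal form yields diagonal entries (1,1,1,1,1,1,1,1,1,1,1,1,1,1,1,1,1,1,1,2).

Reading off H_k = ker ∂_k / im ∂_{k+1}:

  H_0: rank C_0 − rank ∂_1 = 10 − 9 = 1, and the invariant factors of ∂_1 are all 1, so H_0 = Z.
  H_1: rank ker ∂_1 − rank ∂_2 = (30 − 9) − 20 = 1, and ∂_2 has invariant factor 2 > 1, so H_1 = Z × Z/2.
  H_2: rank ker ∂_2 − rank ∂_3 = (20 − 20) − 0 = 0, and there is no ∂_3, so H_2 = 0.

H_0 ≅ Z,  H_1 ≅ Z × Z/2,  H_2 = 0.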